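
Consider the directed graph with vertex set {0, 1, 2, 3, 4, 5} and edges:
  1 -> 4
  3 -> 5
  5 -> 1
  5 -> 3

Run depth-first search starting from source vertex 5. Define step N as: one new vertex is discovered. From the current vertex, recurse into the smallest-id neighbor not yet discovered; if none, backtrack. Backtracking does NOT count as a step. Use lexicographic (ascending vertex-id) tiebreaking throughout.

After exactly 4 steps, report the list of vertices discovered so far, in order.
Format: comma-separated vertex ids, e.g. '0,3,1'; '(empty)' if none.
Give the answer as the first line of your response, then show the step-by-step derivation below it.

5,1,4,3

step 1: discover 5; path=5; order=5
step 2: discover 1; path=5>1; order=5,1
step 3: discover 4; path=5>1>4; order=5,1,4
step 4: discover 3; path=5>3; order=5,1,4,3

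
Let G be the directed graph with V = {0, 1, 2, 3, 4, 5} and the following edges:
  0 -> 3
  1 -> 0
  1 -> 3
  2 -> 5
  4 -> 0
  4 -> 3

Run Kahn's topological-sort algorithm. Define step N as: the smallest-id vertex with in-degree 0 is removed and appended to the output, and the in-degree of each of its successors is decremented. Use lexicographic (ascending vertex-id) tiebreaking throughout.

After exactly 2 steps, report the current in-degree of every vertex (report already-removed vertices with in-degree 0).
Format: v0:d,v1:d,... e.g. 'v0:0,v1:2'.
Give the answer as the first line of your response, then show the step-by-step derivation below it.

v0:1,v1:0,v2:0,v3:2,v4:0,v5:0

step 1: output 1; order=[1]; indeg=(1,0,0,2,0,1)
step 2: output 2; order=[1,2]; indeg=(1,0,0,2,0,0)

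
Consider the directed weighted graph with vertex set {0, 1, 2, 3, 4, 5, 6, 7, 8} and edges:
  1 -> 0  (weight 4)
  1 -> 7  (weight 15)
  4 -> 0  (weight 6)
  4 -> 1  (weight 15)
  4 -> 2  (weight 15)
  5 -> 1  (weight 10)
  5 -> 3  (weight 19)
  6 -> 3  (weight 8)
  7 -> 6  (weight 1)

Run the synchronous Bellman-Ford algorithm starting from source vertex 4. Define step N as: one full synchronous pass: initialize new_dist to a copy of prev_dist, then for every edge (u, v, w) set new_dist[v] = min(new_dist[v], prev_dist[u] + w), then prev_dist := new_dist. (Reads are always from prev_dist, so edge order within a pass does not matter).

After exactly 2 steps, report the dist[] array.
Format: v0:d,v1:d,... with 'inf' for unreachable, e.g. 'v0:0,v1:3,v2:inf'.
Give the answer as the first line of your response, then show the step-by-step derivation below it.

v0:6,v1:15,v2:15,v3:inf,v4:0,v5:inf,v6:inf,v7:30,v8:inf

step 1: dist = v0:6,v1:15,v2:15,v3:inf,v4:0,v5:inf,v6:inf,v7:inf,v8:inf
step 2: dist = v0:6,v1:15,v2:15,v3:inf,v4:0,v5:inf,v6:inf,v7:30,v8:inf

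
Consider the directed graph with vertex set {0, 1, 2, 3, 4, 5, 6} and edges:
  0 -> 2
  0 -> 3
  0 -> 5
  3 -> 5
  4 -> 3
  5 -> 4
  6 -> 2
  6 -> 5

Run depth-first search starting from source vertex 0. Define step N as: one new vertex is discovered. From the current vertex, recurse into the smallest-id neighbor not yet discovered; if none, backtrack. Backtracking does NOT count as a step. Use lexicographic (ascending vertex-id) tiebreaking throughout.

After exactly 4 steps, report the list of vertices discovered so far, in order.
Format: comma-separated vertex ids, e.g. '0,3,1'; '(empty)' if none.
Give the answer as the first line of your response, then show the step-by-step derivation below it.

0,2,3,5

step 1: discover 0; path=0; order=0
step 2: discover 2; path=0>2; order=0,2
step 3: discover 3; path=0>3; order=0,2,3
step 4: discover 5; path=0>3>5; order=0,2,3,5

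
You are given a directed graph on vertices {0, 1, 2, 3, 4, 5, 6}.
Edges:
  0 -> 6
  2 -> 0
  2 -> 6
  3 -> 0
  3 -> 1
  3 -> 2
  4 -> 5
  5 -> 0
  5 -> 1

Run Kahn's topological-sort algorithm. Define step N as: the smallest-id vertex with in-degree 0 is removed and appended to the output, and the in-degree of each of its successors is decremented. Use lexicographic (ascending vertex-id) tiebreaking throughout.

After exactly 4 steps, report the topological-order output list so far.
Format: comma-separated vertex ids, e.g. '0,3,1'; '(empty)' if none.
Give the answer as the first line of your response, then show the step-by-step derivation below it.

3,2,4,5

step 1: output 3; order=[3]; indeg=(2,1,0,0,0,1,2)
step 2: output 2; order=[3,2]; indeg=(1,1,0,0,0,1,1)
step 3: output 4; order=[3,2,4]; indeg=(1,1,0,0,0,0,1)
step 4: output 5; order=[3,2,4,5]; indeg=(0,0,0,0,0,0,1)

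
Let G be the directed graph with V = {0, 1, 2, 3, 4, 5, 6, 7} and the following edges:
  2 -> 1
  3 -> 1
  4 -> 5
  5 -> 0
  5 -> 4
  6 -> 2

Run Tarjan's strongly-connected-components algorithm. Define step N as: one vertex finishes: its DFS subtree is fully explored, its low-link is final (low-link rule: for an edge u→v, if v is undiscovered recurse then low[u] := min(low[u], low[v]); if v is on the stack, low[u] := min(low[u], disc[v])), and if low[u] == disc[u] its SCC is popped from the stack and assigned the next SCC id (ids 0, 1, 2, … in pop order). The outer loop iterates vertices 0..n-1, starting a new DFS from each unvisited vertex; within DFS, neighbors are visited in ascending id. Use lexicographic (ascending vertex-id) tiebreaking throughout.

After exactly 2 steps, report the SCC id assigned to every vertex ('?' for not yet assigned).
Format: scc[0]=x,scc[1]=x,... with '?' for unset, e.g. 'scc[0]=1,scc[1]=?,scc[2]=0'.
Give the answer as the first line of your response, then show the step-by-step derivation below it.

scc[0]=0,scc[1]=1,scc[2]=?,scc[3]=?,scc[4]=?,scc[5]=?,scc[6]=?,scc[7]=?

step 1: low=(low[0]=0,low[1]=?,low[2]=?,low[3]=?,low[4]=?,low[5]=?,low[6]=?,low[7]=?); scc=(scc[0]=0,scc[1]=?,scc[2]=?,scc[3]=?,scc[4]=?,scc[5]=?,scc[6]=?,scc[7]=?)
step 2: low=(low[0]=0,low[1]=1,low[2]=?,low[3]=?,low[4]=?,low[5]=?,low[6]=?,low[7]=?); scc=(scc[0]=0,scc[1]=1,scc[2]=?,scc[3]=?,scc[4]=?,scc[5]=?,scc[6]=?,scc[7]=?)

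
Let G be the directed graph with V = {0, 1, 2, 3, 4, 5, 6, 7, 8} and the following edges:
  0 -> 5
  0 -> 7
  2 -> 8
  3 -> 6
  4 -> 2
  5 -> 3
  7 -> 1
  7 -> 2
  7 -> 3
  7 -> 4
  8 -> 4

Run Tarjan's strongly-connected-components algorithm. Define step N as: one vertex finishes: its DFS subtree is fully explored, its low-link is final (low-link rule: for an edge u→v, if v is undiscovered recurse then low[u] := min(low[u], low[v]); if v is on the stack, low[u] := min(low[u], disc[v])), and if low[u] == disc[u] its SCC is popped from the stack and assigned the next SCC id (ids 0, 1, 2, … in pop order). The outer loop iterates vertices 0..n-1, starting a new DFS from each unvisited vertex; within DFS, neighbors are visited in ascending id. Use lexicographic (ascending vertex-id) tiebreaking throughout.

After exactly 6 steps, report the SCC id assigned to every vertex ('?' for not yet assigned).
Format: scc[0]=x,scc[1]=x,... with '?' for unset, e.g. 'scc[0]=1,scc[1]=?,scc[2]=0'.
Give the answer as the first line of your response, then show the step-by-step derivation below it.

scc[0]=?,scc[1]=3,scc[2]=?,scc[3]=1,scc[4]=?,scc[5]=2,scc[6]=0,scc[7]=?,scc[8]=?

step 1: low=(low[0]=0,low[1]=?,low[2]=?,low[3]=2,low[4]=?,low[5]=1,low[6]=3,low[7]=?,low[8]=?); scc=(scc[0]=?,scc[1]=?,scc[2]=?,scc[3]=?,scc[4]=?,scc[5]=?,scc[6]=0,scc[7]=?,scc[8]=?)
step 2: low=(low[0]=0,low[1]=?,low[2]=?,low[3]=2,low[4]=?,low[5]=1,low[6]=3,low[7]=?,low[8]=?); scc=(scc[0]=?,scc[1]=?,scc[2]=?,scc[3]=1,scc[4]=?,scc[5]=?,scc[6]=0,scc[7]=?,scc[8]=?)
step 3: low=(low[0]=0,low[1]=?,low[2]=?,low[3]=2,low[4]=?,low[5]=1,low[6]=3,low[7]=?,low[8]=?); scc=(scc[0]=?,scc[1]=?,scc[2]=?,scc[3]=1,scc[4]=?,scc[5]=2,scc[6]=0,scc[7]=?,scc[8]=?)
step 4: low=(low[0]=0,low[1]=5,low[2]=?,low[3]=2,low[4]=?,low[5]=1,low[6]=3,low[7]=4,low[8]=?); scc=(scc[0]=?,scc[1]=3,scc[2]=?,scc[3]=1,scc[4]=?,scc[5]=2,scc[6]=0,scc[7]=?,scc[8]=?)
step 5: low=(low[0]=0,low[1]=5,low[2]=6,low[3]=2,low[4]=6,low[5]=1,low[6]=3,low[7]=4,low[8]=7); scc=(scc[0]=?,scc[1]=3,scc[2]=?,scc[3]=1,scc[4]=?,scc[5]=2,scc[6]=0,scc[7]=?,scc[8]=?)
step 6: low=(low[0]=0,low[1]=5,low[2]=6,low[3]=2,low[4]=6,low[5]=1,low[6]=3,low[7]=4,low[8]=6); scc=(scc[0]=?,scc[1]=3,scc[2]=?,scc[3]=1,scc[4]=?,scc[5]=2,scc[6]=0,scc[7]=?,scc[8]=?)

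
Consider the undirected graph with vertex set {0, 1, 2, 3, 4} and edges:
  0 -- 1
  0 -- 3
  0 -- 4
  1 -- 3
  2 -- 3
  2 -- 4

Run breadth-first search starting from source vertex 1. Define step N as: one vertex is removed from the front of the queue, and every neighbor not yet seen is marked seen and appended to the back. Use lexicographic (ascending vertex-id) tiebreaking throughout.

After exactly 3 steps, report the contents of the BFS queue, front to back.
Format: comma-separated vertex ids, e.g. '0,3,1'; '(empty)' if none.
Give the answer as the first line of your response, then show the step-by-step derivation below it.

4,2

step 1: dequeue 1; queue=[0,3]; order=1
step 2: dequeue 0; queue=[3,4]; order=1,0
step 3: dequeue 3; queue=[4,2]; order=1,0,3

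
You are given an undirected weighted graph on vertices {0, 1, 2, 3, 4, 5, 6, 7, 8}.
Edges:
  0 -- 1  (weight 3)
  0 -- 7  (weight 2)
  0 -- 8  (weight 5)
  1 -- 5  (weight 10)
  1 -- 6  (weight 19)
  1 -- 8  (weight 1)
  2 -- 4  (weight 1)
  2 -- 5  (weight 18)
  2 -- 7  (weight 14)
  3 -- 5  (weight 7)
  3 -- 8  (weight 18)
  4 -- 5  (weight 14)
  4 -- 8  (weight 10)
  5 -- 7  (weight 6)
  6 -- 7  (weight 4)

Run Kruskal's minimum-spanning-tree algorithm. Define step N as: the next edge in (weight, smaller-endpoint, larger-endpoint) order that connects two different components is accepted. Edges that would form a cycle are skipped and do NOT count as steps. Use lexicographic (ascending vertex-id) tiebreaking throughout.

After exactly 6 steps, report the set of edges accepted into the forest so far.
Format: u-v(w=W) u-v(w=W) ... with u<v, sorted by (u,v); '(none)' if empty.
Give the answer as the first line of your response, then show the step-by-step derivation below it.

0-1(w=3) 0-7(w=2) 1-8(w=1) 2-4(w=1) 5-7(w=6) 6-7(w=4)

step 1: add edge 1-8 (w=1); MST = {1-8(w=1)}
step 2: add edge 2-4 (w=1); MST = {1-8(w=1) 2-4(w=1)}
step 3: add edge 0-7 (w=2); MST = {0-7(w=2) 1-8(w=1) 2-4(w=1)}
step 4: add edge 0-1 (w=3); MST = {0-1(w=3) 0-7(w=2) 1-8(w=1) 2-4(w=1)}
step 5: add edge 6-7 (w=4); MST = {0-1(w=3) 0-7(w=2) 1-8(w=1) 2-4(w=1) 6-7(w=4)}
step 6: add edge 5-7 (w=6); MST = {0-1(w=3) 0-7(w=2) 1-8(w=1) 2-4(w=1) 5-7(w=6) 6-7(w=4)}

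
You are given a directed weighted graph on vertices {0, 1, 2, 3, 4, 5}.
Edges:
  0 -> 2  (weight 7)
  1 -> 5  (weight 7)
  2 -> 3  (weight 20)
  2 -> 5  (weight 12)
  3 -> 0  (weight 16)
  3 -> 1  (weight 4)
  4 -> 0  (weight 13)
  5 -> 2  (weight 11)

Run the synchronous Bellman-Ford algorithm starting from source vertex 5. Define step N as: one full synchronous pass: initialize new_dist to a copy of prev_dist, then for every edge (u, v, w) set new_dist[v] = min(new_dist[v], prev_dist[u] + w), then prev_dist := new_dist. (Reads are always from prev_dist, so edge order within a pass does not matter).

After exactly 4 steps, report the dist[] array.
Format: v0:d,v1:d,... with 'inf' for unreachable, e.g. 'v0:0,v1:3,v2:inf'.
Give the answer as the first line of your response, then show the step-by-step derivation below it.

v0:47,v1:35,v2:11,v3:31,v4:inf,v5:0

step 1: dist = v0:inf,v1:inf,v2:11,v3:inf,v4:inf,v5:0
step 2: dist = v0:inf,v1:inf,v2:11,v3:31,v4:inf,v5:0
step 3: dist = v0:47,v1:35,v2:11,v3:31,v4:inf,v5:0
step 4: dist = v0:47,v1:35,v2:11,v3:31,v4:inf,v5:0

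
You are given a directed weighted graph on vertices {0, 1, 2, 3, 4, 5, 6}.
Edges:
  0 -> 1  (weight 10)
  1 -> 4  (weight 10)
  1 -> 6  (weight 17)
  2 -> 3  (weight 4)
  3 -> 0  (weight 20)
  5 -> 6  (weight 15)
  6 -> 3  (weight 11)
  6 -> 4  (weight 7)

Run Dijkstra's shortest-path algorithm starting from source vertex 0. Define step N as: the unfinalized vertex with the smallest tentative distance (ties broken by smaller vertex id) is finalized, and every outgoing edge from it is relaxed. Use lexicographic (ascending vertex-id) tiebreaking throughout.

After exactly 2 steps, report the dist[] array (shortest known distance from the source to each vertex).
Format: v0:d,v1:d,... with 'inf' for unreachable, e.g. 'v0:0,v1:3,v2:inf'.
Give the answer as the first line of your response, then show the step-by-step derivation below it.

v0:0,v1:10,v2:inf,v3:inf,v4:20,v5:inf,v6:27

step 1: dist = v0:0,v1:10,v2:inf,v3:inf,v4:inf,v5:inf,v6:inf
step 2: dist = v0:0,v1:10,v2:inf,v3:inf,v4:20,v5:inf,v6:27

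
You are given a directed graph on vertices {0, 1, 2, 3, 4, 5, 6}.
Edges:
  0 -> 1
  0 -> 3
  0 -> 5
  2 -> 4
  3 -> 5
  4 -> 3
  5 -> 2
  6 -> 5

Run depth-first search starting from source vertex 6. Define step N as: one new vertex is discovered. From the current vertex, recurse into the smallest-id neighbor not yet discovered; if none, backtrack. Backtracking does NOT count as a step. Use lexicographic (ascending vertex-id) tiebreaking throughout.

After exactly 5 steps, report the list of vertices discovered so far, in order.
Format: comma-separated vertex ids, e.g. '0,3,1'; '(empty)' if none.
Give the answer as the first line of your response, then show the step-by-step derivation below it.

6,5,2,4,3

step 1: discover 6; path=6; order=6
step 2: discover 5; path=6>5; order=6,5
step 3: discover 2; path=6>5>2; order=6,5,2
step 4: discover 4; path=6>5>2>4; order=6,5,2,4
step 5: discover 3; path=6>5>2>4>3; order=6,5,2,4,3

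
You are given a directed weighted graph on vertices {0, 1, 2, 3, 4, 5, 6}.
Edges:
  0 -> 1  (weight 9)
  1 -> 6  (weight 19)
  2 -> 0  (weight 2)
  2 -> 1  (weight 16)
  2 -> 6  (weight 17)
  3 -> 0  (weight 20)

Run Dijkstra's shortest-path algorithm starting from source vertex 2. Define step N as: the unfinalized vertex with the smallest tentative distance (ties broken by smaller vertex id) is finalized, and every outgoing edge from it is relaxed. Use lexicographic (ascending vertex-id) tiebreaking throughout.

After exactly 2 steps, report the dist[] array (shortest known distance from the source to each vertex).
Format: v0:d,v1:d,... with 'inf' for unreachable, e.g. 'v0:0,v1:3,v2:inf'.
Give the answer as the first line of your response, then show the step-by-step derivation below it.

v0:2,v1:11,v2:0,v3:inf,v4:inf,v5:inf,v6:17

step 1: dist = v0:2,v1:16,v2:0,v3:inf,v4:inf,v5:inf,v6:17
step 2: dist = v0:2,v1:11,v2:0,v3:inf,v4:inf,v5:inf,v6:17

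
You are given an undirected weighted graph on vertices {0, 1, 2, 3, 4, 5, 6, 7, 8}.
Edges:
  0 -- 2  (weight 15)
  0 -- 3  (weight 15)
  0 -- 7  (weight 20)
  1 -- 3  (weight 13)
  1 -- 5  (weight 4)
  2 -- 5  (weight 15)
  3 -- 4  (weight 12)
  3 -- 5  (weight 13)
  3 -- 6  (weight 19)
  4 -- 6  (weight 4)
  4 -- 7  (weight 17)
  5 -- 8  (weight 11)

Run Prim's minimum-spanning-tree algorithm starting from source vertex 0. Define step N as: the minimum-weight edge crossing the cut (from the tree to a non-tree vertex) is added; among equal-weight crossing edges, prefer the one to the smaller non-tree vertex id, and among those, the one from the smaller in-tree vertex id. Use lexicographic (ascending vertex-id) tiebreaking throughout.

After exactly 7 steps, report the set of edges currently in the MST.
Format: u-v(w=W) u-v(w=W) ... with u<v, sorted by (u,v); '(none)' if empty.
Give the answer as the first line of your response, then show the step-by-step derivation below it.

0-2(w=15) 0-3(w=15) 1-3(w=13) 1-5(w=4) 3-4(w=12) 4-6(w=4) 5-8(w=11)

step 1: add edge 0-2 (w=15); MST = {0-2(w=15)}
step 2: add edge 0-3 (w=15); MST = {0-2(w=15) 0-3(w=15)}
step 3: add edge 3-4 (w=12); MST = {0-2(w=15) 0-3(w=15) 3-4(w=12)}
step 4: add edge 4-6 (w=4); MST = {0-2(w=15) 0-3(w=15) 3-4(w=12) 4-6(w=4)}
step 5: add edge 1-3 (w=13); MST = {0-2(w=15) 0-3(w=15) 1-3(w=13) 3-4(w=12) 4-6(w=4)}
step 6: add edge 1-5 (w=4); MST = {0-2(w=15) 0-3(w=15) 1-3(w=13) 1-5(w=4) 3-4(w=12) 4-6(w=4)}
step 7: add edge 5-8 (w=11); MST = {0-2(w=15) 0-3(w=15) 1-3(w=13) 1-5(w=4) 3-4(w=12) 4-6(w=4) 5-8(w=11)}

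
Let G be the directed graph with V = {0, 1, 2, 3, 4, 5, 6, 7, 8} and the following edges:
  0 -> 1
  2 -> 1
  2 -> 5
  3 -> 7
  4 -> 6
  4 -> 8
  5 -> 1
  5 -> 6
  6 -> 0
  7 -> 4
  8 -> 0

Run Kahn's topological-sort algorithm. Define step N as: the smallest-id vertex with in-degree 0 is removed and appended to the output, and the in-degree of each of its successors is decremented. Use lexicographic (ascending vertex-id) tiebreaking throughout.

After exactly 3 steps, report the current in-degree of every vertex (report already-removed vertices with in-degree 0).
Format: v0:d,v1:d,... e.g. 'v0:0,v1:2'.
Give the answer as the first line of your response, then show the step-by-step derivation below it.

v0:2,v1:1,v2:0,v3:0,v4:1,v5:0,v6:1,v7:0,v8:1

step 1: output 2; order=[2]; indeg=(2,2,0,0,1,0,2,1,1)
step 2: output 3; order=[2,3]; indeg=(2,2,0,0,1,0,2,0,1)
step 3: output 5; order=[2,3,5]; indeg=(2,1,0,0,1,0,1,0,1)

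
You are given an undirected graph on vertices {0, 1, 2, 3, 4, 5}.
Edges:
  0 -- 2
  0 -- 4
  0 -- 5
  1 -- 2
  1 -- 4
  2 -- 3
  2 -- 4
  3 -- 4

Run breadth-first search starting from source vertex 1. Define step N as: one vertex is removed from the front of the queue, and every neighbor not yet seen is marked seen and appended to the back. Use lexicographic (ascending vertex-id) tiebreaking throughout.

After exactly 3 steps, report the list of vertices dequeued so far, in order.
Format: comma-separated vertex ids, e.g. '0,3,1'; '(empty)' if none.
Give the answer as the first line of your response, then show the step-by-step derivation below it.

1,2,4

step 1: dequeue 1; queue=[2,4]; order=1
step 2: dequeue 2; queue=[4,0,3]; order=1,2
step 3: dequeue 4; queue=[0,3]; order=1,2,4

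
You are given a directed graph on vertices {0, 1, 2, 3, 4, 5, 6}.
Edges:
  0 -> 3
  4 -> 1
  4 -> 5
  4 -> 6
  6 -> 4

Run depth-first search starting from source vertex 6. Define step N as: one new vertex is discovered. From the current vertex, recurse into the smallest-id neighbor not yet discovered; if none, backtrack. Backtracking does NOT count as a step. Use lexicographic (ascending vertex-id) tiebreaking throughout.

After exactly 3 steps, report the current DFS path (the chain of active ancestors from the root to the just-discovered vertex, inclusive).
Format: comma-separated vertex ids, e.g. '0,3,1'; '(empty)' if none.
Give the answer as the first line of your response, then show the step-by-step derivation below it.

6,4,1

step 1: discover 6; path=6; order=6
step 2: discover 4; path=6>4; order=6,4
step 3: discover 1; path=6>4>1; order=6,4,1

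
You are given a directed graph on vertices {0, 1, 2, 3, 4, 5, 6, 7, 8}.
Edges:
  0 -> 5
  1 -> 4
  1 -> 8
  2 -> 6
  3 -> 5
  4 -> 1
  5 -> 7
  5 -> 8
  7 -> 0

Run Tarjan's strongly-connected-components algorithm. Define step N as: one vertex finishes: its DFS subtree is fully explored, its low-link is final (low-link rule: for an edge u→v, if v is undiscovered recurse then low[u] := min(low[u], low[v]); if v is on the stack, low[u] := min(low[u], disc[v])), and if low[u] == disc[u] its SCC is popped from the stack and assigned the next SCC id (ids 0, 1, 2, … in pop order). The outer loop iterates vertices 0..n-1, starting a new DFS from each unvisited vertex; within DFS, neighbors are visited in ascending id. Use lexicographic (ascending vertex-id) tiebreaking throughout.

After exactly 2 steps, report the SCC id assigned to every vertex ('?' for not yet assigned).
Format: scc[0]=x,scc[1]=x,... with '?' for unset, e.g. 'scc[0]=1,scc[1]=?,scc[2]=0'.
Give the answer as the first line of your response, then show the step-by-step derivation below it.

scc[0]=?,scc[1]=?,scc[2]=?,scc[3]=?,scc[4]=?,scc[5]=?,scc[6]=?,scc[7]=?,scc[8]=0

step 1: low=(low[0]=0,low[1]=?,low[2]=?,low[3]=?,low[4]=?,low[5]=1,low[6]=?,low[7]=0,low[8]=?); scc=(scc[0]=?,scc[1]=?,scc[2]=?,scc[3]=?,scc[4]=?,scc[5]=?,scc[6]=?,scc[7]=?,scc[8]=?)
step 2: low=(low[0]=0,low[1]=?,low[2]=?,low[3]=?,low[4]=?,low[5]=0,low[6]=?,low[7]=0,low[8]=3); scc=(scc[0]=?,scc[1]=?,scc[2]=?,scc[3]=?,scc[4]=?,scc[5]=?,scc[6]=?,scc[7]=?,scc[8]=0)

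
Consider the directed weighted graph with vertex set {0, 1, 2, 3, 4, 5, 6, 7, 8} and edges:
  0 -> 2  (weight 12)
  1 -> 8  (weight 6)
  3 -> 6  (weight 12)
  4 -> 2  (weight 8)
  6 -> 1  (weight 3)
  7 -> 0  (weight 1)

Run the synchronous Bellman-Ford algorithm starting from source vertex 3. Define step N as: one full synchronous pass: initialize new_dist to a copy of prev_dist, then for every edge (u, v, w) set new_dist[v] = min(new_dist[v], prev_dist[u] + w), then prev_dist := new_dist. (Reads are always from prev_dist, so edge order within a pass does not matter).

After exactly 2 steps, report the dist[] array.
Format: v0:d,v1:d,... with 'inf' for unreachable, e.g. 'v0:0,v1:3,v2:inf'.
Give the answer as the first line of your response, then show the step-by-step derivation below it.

v0:inf,v1:15,v2:inf,v3:0,v4:inf,v5:inf,v6:12,v7:inf,v8:inf

step 1: dist = v0:inf,v1:inf,v2:inf,v3:0,v4:inf,v5:inf,v6:12,v7:inf,v8:inf
step 2: dist = v0:inf,v1:15,v2:inf,v3:0,v4:inf,v5:inf,v6:12,v7:inf,v8:inf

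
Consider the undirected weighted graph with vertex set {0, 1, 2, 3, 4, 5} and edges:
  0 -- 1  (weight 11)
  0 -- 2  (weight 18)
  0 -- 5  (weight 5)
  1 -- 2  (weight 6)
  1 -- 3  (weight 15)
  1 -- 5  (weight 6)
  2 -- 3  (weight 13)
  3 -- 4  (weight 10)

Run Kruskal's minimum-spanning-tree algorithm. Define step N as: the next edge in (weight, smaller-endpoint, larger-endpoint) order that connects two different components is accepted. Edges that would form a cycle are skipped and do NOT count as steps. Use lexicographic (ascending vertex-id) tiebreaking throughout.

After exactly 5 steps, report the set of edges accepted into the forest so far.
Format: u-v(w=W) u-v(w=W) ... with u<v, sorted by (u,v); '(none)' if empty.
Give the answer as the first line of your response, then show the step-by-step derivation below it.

0-5(w=5) 1-2(w=6) 1-5(w=6) 2-3(w=13) 3-4(w=10)

step 1: add edge 0-5 (w=5); MST = {0-5(w=5)}
step 2: add edge 1-2 (w=6); MST = {0-5(w=5) 1-2(w=6)}
step 3: add edge 1-5 (w=6); MST = {0-5(w=5) 1-2(w=6) 1-5(w=6)}
step 4: add edge 3-4 (w=10); MST = {0-5(w=5) 1-2(w=6) 1-5(w=6) 3-4(w=10)}
step 5: add edge 2-3 (w=13); MST = {0-5(w=5) 1-2(w=6) 1-5(w=6) 2-3(w=13) 3-4(w=10)}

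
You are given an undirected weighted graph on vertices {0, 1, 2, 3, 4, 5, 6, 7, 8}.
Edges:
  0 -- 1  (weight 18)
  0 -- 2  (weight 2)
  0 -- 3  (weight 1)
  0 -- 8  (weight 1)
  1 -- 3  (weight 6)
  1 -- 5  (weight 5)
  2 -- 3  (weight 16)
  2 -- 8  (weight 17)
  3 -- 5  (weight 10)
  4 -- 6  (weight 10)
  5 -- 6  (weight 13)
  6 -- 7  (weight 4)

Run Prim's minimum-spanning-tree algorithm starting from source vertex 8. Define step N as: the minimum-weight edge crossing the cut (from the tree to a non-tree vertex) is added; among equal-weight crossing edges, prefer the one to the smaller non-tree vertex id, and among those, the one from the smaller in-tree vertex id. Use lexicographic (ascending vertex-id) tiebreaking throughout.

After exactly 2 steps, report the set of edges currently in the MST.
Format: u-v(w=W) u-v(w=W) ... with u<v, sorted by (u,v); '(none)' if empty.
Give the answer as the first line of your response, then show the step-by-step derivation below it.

0-3(w=1) 0-8(w=1)

step 1: add edge 0-8 (w=1); MST = {0-8(w=1)}
step 2: add edge 0-3 (w=1); MST = {0-3(w=1) 0-8(w=1)}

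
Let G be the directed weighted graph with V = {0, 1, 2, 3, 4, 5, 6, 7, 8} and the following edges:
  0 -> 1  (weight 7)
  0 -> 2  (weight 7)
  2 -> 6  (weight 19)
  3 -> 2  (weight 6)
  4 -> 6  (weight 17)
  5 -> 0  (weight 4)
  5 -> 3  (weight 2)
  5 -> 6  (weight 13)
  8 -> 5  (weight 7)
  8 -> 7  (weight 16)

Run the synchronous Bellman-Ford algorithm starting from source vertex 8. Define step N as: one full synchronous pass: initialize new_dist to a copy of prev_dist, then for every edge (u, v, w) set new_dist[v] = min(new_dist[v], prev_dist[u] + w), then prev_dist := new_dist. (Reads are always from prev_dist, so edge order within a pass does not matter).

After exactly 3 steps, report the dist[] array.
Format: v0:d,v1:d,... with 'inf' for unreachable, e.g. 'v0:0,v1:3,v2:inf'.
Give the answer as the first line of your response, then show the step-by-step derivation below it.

v0:11,v1:18,v2:15,v3:9,v4:inf,v5:7,v6:20,v7:16,v8:0

step 1: dist = v0:inf,v1:inf,v2:inf,v3:inf,v4:inf,v5:7,v6:inf,v7:16,v8:0
step 2: dist = v0:11,v1:inf,v2:inf,v3:9,v4:inf,v5:7,v6:20,v7:16,v8:0
step 3: dist = v0:11,v1:18,v2:15,v3:9,v4:inf,v5:7,v6:20,v7:16,v8:0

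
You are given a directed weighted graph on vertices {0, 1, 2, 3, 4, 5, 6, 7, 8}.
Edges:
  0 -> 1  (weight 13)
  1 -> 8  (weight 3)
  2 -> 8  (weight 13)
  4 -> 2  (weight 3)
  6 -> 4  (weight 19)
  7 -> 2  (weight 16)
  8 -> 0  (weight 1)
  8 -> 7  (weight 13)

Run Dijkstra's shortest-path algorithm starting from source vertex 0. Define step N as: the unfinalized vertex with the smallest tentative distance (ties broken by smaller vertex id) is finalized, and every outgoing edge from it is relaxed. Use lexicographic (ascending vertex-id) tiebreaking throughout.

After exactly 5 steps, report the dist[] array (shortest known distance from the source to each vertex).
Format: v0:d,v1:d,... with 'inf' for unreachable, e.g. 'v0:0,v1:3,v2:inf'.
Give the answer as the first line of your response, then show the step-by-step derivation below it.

v0:0,v1:13,v2:45,v3:inf,v4:inf,v5:inf,v6:inf,v7:29,v8:16

step 1: dist = v0:0,v1:13,v2:inf,v3:inf,v4:inf,v5:inf,v6:inf,v7:inf,v8:inf
step 2: dist = v0:0,v1:13,v2:inf,v3:inf,v4:inf,v5:inf,v6:inf,v7:inf,v8:16
step 3: dist = v0:0,v1:13,v2:inf,v3:inf,v4:inf,v5:inf,v6:inf,v7:29,v8:16
step 4: dist = v0:0,v1:13,v2:45,v3:inf,v4:inf,v5:inf,v6:inf,v7:29,v8:16
step 5: dist = v0:0,v1:13,v2:45,v3:inf,v4:inf,v5:inf,v6:inf,v7:29,v8:16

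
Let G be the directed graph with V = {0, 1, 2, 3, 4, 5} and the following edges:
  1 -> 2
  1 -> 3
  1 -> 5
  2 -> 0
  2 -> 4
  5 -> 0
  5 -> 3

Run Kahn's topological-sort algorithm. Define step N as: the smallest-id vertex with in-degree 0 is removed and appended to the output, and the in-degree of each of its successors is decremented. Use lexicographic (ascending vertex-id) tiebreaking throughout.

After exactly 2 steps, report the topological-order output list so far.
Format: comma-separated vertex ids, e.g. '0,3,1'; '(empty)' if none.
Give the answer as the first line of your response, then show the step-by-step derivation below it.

1,2

step 1: output 1; order=[1]; indeg=(2,0,0,1,1,0)
step 2: output 2; order=[1,2]; indeg=(1,0,0,1,0,0)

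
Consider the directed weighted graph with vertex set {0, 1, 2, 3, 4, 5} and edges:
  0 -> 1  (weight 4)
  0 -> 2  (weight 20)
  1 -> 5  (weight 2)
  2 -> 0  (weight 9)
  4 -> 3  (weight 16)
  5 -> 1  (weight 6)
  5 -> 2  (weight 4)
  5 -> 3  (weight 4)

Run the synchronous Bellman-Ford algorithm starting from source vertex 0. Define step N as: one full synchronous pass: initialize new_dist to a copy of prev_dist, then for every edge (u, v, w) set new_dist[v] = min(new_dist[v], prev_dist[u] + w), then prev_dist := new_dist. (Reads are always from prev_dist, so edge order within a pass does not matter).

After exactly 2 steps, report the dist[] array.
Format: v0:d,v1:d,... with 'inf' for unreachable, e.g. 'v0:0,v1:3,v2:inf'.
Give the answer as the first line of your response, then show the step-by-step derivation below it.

v0:0,v1:4,v2:20,v3:inf,v4:inf,v5:6

step 1: dist = v0:0,v1:4,v2:20,v3:inf,v4:inf,v5:inf
step 2: dist = v0:0,v1:4,v2:20,v3:inf,v4:inf,v5:6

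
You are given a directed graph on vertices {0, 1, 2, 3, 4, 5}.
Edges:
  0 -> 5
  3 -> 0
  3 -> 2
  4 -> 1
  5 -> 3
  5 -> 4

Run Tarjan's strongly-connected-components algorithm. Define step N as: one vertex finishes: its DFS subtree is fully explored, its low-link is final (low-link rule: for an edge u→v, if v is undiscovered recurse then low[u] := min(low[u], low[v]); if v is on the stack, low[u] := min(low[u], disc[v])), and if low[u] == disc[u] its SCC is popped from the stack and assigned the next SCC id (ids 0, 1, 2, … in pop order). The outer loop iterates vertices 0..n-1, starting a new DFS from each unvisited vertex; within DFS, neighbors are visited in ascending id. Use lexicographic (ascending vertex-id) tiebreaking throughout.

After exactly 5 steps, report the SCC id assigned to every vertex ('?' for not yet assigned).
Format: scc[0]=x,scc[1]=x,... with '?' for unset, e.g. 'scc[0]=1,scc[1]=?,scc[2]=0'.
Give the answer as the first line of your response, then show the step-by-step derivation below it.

scc[0]=?,scc[1]=1,scc[2]=0,scc[3]=?,scc[4]=2,scc[5]=?

step 1: low=(low[0]=0,low[1]=?,low[2]=3,low[3]=0,low[4]=?,low[5]=1); scc=(scc[0]=?,scc[1]=?,scc[2]=0,scc[3]=?,scc[4]=?,scc[5]=?)
step 2: low=(low[0]=0,low[1]=?,low[2]=3,low[3]=0,low[4]=?,low[5]=1); scc=(scc[0]=?,scc[1]=?,scc[2]=0,scc[3]=?,scc[4]=?,scc[5]=?)
step 3: low=(low[0]=0,low[1]=5,low[2]=3,low[3]=0,low[4]=4,low[5]=0); scc=(scc[0]=?,scc[1]=1,scc[2]=0,scc[3]=?,scc[4]=?,scc[5]=?)
step 4: low=(low[0]=0,low[1]=5,low[2]=3,low[3]=0,low[4]=4,low[5]=0); scc=(scc[0]=?,scc[1]=1,scc[2]=0,scc[3]=?,scc[4]=2,scc[5]=?)
step 5: low=(low[0]=0,low[1]=5,low[2]=3,low[3]=0,low[4]=4,low[5]=0); scc=(scc[0]=?,scc[1]=1,scc[2]=0,scc[3]=?,scc[4]=2,scc[5]=?)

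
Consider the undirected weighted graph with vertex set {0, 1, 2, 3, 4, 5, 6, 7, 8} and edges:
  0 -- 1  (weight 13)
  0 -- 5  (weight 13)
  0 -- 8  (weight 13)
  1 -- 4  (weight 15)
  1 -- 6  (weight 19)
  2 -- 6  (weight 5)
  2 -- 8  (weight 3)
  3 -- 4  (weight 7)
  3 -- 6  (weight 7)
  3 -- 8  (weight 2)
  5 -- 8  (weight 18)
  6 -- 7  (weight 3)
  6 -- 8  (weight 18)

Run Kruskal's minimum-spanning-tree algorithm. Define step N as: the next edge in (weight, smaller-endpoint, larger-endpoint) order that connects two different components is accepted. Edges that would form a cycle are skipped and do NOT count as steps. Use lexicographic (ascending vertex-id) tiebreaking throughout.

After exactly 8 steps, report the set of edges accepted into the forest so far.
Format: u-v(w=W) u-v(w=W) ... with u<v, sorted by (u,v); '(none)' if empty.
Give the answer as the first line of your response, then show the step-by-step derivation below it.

0-1(w=13) 0-5(w=13) 0-8(w=13) 2-6(w=5) 2-8(w=3) 3-4(w=7) 3-8(w=2) 6-7(w=3)

step 1: add edge 3-8 (w=2); MST = {3-8(w=2)}
step 2: add edge 2-8 (w=3); MST = {2-8(w=3) 3-8(w=2)}
step 3: add edge 6-7 (w=3); MST = {2-8(w=3) 3-8(w=2) 6-7(w=3)}
step 4: add edge 2-6 (w=5); MST = {2-6(w=5) 2-8(w=3) 3-8(w=2) 6-7(w=3)}
step 5: add edge 3-4 (w=7); MST = {2-6(w=5) 2-8(w=3) 3-4(w=7) 3-8(w=2) 6-7(w=3)}
step 6: add edge 0-1 (w=13); MST = {0-1(w=13) 2-6(w=5) 2-8(w=3) 3-4(w=7) 3-8(w=2) 6-7(w=3)}
step 7: add edge 0-5 (w=13); MST = {0-1(w=13) 0-5(w=13) 2-6(w=5) 2-8(w=3) 3-4(w=7) 3-8(w=2) 6-7(w=3)}
step 8: add edge 0-8 (w=13); MST = {0-1(w=13) 0-5(w=13) 0-8(w=13) 2-6(w=5) 2-8(w=3) 3-4(w=7) 3-8(w=2) 6-7(w=3)}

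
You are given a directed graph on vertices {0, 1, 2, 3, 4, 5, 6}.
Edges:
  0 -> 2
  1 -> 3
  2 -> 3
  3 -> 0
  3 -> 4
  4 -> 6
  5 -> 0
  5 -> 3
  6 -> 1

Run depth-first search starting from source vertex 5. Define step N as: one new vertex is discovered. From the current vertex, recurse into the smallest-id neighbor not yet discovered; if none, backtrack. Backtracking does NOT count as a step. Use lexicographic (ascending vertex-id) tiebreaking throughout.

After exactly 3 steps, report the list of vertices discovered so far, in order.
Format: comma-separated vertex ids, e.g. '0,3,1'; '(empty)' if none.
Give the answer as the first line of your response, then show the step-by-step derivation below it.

5,0,2

step 1: discover 5; path=5; order=5
step 2: discover 0; path=5>0; order=5,0
step 3: discover 2; path=5>0>2; order=5,0,2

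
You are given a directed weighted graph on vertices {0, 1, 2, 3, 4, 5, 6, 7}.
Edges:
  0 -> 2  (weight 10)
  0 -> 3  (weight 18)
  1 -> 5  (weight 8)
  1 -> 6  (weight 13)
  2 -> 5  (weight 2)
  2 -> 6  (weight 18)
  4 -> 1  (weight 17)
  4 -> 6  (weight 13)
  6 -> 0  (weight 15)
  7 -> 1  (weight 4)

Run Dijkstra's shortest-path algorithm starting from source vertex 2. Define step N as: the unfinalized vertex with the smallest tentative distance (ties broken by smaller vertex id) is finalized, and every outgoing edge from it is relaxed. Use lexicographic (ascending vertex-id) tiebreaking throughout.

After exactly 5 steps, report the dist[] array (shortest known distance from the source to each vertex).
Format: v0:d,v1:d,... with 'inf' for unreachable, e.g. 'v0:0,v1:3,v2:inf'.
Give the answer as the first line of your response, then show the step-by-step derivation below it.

v0:33,v1:inf,v2:0,v3:51,v4:inf,v5:2,v6:18,v7:inf

step 1: dist = v0:inf,v1:inf,v2:0,v3:inf,v4:inf,v5:2,v6:18,v7:inf
step 2: dist = v0:inf,v1:inf,v2:0,v3:inf,v4:inf,v5:2,v6:18,v7:inf
step 3: dist = v0:33,v1:inf,v2:0,v3:inf,v4:inf,v5:2,v6:18,v7:inf
step 4: dist = v0:33,v1:inf,v2:0,v3:51,v4:inf,v5:2,v6:18,v7:inf
step 5: dist = v0:33,v1:inf,v2:0,v3:51,v4:inf,v5:2,v6:18,v7:inf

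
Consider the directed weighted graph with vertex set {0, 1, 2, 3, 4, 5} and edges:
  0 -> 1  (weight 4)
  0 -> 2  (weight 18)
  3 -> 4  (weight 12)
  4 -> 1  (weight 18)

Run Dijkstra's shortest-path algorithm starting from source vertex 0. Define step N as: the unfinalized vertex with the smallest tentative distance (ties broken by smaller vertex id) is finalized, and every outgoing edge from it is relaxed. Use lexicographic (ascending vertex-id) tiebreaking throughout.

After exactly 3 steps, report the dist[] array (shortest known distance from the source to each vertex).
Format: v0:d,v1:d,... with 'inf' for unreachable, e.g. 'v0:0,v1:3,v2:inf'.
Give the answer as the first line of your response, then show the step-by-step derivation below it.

v0:0,v1:4,v2:18,v3:inf,v4:inf,v5:inf

step 1: dist = v0:0,v1:4,v2:18,v3:inf,v4:inf,v5:inf
step 2: dist = v0:0,v1:4,v2:18,v3:inf,v4:inf,v5:inf
step 3: dist = v0:0,v1:4,v2:18,v3:inf,v4:inf,v5:inf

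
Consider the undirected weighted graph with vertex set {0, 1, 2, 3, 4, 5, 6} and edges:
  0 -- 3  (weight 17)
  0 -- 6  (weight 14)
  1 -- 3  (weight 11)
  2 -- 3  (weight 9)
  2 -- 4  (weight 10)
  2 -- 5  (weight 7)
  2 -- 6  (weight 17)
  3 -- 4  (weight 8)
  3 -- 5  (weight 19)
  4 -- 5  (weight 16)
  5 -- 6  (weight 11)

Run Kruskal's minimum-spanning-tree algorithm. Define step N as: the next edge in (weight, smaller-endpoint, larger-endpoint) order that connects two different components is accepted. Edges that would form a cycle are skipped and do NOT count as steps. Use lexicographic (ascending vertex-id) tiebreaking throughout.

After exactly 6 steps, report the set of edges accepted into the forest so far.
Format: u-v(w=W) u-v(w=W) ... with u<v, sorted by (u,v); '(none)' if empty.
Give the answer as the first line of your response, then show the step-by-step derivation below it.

0-6(w=14) 1-3(w=11) 2-3(w=9) 2-5(w=7) 3-4(w=8) 5-6(w=11)

step 1: add edge 2-5 (w=7); MST = {2-5(w=7)}
step 2: add edge 3-4 (w=8); MST = {2-5(w=7) 3-4(w=8)}
step 3: add edge 2-3 (w=9); MST = {2-3(w=9) 2-5(w=7) 3-4(w=8)}
step 4: add edge 1-3 (w=11); MST = {1-3(w=11) 2-3(w=9) 2-5(w=7) 3-4(w=8)}
step 5: add edge 5-6 (w=11); MST = {1-3(w=11) 2-3(w=9) 2-5(w=7) 3-4(w=8) 5-6(w=11)}
step 6: add edge 0-6 (w=14); MST = {0-6(w=14) 1-3(w=11) 2-3(w=9) 2-5(w=7) 3-4(w=8) 5-6(w=11)}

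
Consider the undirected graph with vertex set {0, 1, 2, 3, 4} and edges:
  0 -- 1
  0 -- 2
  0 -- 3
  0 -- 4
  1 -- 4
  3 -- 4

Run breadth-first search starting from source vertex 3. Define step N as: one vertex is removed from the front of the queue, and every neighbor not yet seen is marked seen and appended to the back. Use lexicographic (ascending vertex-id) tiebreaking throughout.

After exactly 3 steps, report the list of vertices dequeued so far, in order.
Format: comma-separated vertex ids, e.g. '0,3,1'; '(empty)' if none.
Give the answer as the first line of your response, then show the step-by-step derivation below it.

3,0,4

step 1: dequeue 3; queue=[0,4]; order=3
step 2: dequeue 0; queue=[4,1,2]; order=3,0
step 3: dequeue 4; queue=[1,2]; order=3,0,4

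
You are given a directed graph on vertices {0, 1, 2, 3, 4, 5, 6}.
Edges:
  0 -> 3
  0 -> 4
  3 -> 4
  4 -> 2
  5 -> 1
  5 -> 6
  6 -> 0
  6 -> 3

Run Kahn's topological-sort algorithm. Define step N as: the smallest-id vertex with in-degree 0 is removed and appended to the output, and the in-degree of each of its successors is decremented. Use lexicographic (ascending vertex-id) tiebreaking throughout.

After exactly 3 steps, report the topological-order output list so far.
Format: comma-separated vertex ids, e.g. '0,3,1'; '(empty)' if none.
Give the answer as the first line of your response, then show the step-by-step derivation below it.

5,1,6

step 1: output 5; order=[5]; indeg=(1,0,1,2,2,0,0)
step 2: output 1; order=[5,1]; indeg=(1,0,1,2,2,0,0)
step 3: output 6; order=[5,1,6]; indeg=(0,0,1,1,2,0,0)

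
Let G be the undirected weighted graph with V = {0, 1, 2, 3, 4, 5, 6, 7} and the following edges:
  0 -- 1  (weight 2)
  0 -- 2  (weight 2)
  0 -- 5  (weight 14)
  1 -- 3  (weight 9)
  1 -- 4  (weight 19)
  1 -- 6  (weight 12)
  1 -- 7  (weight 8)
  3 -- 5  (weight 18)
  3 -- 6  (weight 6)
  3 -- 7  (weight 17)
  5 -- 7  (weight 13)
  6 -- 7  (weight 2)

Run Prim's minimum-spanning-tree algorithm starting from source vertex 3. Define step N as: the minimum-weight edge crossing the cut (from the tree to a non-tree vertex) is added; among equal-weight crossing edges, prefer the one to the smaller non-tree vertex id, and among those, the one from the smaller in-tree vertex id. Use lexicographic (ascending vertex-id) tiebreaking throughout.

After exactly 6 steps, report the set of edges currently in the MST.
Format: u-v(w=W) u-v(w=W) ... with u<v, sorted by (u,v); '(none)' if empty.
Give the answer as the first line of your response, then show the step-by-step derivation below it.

0-1(w=2) 0-2(w=2) 1-7(w=8) 3-6(w=6) 5-7(w=13) 6-7(w=2)

step 1: add edge 3-6 (w=6); MST = {3-6(w=6)}
step 2: add edge 6-7 (w=2); MST = {3-6(w=6) 6-7(w=2)}
step 3: add edge 1-7 (w=8); MST = {1-7(w=8) 3-6(w=6) 6-7(w=2)}
step 4: add edge 0-1 (w=2); MST = {0-1(w=2) 1-7(w=8) 3-6(w=6) 6-7(w=2)}
step 5: add edge 0-2 (w=2); MST = {0-1(w=2) 0-2(w=2) 1-7(w=8) 3-6(w=6) 6-7(w=2)}
step 6: add edge 5-7 (w=13); MST = {0-1(w=2) 0-2(w=2) 1-7(w=8) 3-6(w=6) 5-7(w=13) 6-7(w=2)}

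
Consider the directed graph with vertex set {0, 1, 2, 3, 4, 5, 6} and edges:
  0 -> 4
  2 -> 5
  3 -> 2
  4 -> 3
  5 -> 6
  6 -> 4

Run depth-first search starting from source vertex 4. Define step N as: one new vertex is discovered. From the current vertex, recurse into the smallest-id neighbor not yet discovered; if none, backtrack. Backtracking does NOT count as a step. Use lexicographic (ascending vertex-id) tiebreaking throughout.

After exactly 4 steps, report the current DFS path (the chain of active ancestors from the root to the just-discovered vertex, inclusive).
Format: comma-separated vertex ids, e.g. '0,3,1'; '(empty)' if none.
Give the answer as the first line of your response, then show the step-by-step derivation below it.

4,3,2,5

step 1: discover 4; path=4; order=4
step 2: discover 3; path=4>3; order=4,3
step 3: discover 2; path=4>3>2; order=4,3,2
step 4: discover 5; path=4>3>2>5; order=4,3,2,5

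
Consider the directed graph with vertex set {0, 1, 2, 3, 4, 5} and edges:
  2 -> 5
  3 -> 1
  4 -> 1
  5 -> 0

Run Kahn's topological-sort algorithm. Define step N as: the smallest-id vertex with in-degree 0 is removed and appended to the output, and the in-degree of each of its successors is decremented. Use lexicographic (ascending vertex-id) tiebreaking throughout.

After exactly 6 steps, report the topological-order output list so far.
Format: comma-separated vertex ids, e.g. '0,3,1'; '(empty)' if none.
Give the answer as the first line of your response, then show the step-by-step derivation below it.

2,3,4,1,5,0

step 1: output 2; order=[2]; indeg=(1,2,0,0,0,0)
step 2: output 3; order=[2,3]; indeg=(1,1,0,0,0,0)
step 3: output 4; order=[2,3,4]; indeg=(1,0,0,0,0,0)
step 4: output 1; order=[2,3,4,1]; indeg=(1,0,0,0,0,0)
step 5: output 5; order=[2,3,4,1,5]; indeg=(0,0,0,0,0,0)
step 6: output 0; order=[2,3,4,1,5,0]; indeg=(0,0,0,0,0,0)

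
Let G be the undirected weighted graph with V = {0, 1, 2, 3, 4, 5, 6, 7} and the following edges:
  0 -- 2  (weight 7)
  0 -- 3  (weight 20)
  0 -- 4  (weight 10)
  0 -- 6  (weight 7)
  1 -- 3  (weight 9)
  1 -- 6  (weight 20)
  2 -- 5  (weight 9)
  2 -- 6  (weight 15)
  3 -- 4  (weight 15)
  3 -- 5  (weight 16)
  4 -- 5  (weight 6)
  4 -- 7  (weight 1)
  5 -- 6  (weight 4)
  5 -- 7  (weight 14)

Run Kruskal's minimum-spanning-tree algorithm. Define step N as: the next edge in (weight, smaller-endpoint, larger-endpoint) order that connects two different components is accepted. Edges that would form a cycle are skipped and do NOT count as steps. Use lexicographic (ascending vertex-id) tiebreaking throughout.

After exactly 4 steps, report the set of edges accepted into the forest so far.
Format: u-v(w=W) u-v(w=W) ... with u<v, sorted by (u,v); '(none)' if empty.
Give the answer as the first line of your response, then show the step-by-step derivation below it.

0-2(w=7) 4-5(w=6) 4-7(w=1) 5-6(w=4)

step 1: add edge 4-7 (w=1); MST = {4-7(w=1)}
step 2: add edge 5-6 (w=4); MST = {4-7(w=1) 5-6(w=4)}
step 3: add edge 4-5 (w=6); MST = {4-5(w=6) 4-7(w=1) 5-6(w=4)}
step 4: add edge 0-2 (w=7); MST = {0-2(w=7) 4-5(w=6) 4-7(w=1) 5-6(w=4)}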